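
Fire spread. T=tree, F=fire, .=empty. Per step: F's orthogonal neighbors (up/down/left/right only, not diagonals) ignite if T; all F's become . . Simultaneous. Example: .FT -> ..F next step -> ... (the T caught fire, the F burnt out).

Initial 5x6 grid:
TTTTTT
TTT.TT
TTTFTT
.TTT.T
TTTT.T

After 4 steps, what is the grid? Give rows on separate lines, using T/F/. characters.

Step 1: 3 trees catch fire, 1 burn out
  TTTTTT
  TTT.TT
  TTF.FT
  .TTF.T
  TTTT.T
Step 2: 6 trees catch fire, 3 burn out
  TTTTTT
  TTF.FT
  TF...F
  .TF..T
  TTTF.T
Step 3: 8 trees catch fire, 6 burn out
  TTFTFT
  TF...F
  F.....
  .F...F
  TTF..T
Step 4: 6 trees catch fire, 8 burn out
  TF.F.F
  F.....
  ......
  ......
  TF...F

TF.F.F
F.....
......
......
TF...F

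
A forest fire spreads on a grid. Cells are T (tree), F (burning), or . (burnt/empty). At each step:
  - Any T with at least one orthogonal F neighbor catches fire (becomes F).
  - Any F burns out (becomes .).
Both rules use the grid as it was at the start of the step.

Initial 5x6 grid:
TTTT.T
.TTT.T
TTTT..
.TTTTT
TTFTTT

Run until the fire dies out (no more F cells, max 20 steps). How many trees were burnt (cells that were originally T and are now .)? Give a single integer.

Answer: 21

Derivation:
Step 1: +3 fires, +1 burnt (F count now 3)
Step 2: +5 fires, +3 burnt (F count now 5)
Step 3: +5 fires, +5 burnt (F count now 5)
Step 4: +5 fires, +5 burnt (F count now 5)
Step 5: +2 fires, +5 burnt (F count now 2)
Step 6: +1 fires, +2 burnt (F count now 1)
Step 7: +0 fires, +1 burnt (F count now 0)
Fire out after step 7
Initially T: 23, now '.': 28
Total burnt (originally-T cells now '.'): 21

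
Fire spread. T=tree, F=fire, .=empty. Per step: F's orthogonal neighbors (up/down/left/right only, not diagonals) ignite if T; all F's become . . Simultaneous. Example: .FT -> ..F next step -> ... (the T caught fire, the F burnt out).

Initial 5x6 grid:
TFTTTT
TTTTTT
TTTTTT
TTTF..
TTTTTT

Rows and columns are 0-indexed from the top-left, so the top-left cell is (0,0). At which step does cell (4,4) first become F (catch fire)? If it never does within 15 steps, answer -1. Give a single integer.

Step 1: cell (4,4)='T' (+6 fires, +2 burnt)
Step 2: cell (4,4)='F' (+10 fires, +6 burnt)
  -> target ignites at step 2
Step 3: cell (4,4)='.' (+7 fires, +10 burnt)
Step 4: cell (4,4)='.' (+3 fires, +7 burnt)
Step 5: cell (4,4)='.' (+0 fires, +3 burnt)
  fire out at step 5

2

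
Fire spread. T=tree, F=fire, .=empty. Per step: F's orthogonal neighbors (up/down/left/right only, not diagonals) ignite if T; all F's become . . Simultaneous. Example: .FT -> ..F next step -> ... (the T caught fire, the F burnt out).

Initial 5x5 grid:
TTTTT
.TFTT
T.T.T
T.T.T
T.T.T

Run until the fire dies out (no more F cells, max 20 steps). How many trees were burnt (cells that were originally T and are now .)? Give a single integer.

Step 1: +4 fires, +1 burnt (F count now 4)
Step 2: +4 fires, +4 burnt (F count now 4)
Step 3: +4 fires, +4 burnt (F count now 4)
Step 4: +1 fires, +4 burnt (F count now 1)
Step 5: +1 fires, +1 burnt (F count now 1)
Step 6: +0 fires, +1 burnt (F count now 0)
Fire out after step 6
Initially T: 17, now '.': 22
Total burnt (originally-T cells now '.'): 14

Answer: 14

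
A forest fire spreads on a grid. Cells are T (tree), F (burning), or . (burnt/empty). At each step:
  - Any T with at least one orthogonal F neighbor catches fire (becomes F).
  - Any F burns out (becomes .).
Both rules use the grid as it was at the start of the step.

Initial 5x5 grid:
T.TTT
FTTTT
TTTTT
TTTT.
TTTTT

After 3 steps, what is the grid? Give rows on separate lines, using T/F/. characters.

Step 1: 3 trees catch fire, 1 burn out
  F.TTT
  .FTTT
  FTTTT
  TTTT.
  TTTTT
Step 2: 3 trees catch fire, 3 burn out
  ..TTT
  ..FTT
  .FTTT
  FTTT.
  TTTTT
Step 3: 5 trees catch fire, 3 burn out
  ..FTT
  ...FT
  ..FTT
  .FTT.
  FTTTT

..FTT
...FT
..FTT
.FTT.
FTTTT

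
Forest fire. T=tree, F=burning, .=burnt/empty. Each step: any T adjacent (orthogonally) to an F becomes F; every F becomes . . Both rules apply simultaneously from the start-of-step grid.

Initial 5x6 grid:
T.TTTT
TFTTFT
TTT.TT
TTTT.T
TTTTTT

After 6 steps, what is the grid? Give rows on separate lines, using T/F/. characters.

Step 1: 7 trees catch fire, 2 burn out
  T.TTFT
  F.FF.F
  TFT.FT
  TTTT.T
  TTTTTT
Step 2: 8 trees catch fire, 7 burn out
  F.FF.F
  ......
  F.F..F
  TFTT.T
  TTTTTT
Step 3: 4 trees catch fire, 8 burn out
  ......
  ......
  ......
  F.FT.F
  TFTTTT
Step 4: 4 trees catch fire, 4 burn out
  ......
  ......
  ......
  ...F..
  F.FTTF
Step 5: 2 trees catch fire, 4 burn out
  ......
  ......
  ......
  ......
  ...FF.
Step 6: 0 trees catch fire, 2 burn out
  ......
  ......
  ......
  ......
  ......

......
......
......
......
......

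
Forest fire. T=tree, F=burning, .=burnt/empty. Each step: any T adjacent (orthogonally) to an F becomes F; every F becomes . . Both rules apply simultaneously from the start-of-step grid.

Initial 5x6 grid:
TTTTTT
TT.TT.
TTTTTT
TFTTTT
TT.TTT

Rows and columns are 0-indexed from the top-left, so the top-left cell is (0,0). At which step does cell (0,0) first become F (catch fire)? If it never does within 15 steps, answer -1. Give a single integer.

Step 1: cell (0,0)='T' (+4 fires, +1 burnt)
Step 2: cell (0,0)='T' (+5 fires, +4 burnt)
Step 3: cell (0,0)='T' (+5 fires, +5 burnt)
Step 4: cell (0,0)='F' (+6 fires, +5 burnt)
  -> target ignites at step 4
Step 5: cell (0,0)='.' (+4 fires, +6 burnt)
Step 6: cell (0,0)='.' (+1 fires, +4 burnt)
Step 7: cell (0,0)='.' (+1 fires, +1 burnt)
Step 8: cell (0,0)='.' (+0 fires, +1 burnt)
  fire out at step 8

4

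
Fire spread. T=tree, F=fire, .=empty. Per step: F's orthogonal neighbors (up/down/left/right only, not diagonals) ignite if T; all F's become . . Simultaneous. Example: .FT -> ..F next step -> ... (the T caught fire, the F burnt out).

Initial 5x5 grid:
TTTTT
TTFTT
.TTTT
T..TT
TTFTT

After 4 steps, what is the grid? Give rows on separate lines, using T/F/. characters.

Step 1: 6 trees catch fire, 2 burn out
  TTFTT
  TF.FT
  .TFTT
  T..TT
  TF.FT
Step 2: 9 trees catch fire, 6 burn out
  TF.FT
  F...F
  .F.FT
  T..FT
  F...F
Step 3: 5 trees catch fire, 9 burn out
  F...F
  .....
  ....F
  F...F
  .....
Step 4: 0 trees catch fire, 5 burn out
  .....
  .....
  .....
  .....
  .....

.....
.....
.....
.....
.....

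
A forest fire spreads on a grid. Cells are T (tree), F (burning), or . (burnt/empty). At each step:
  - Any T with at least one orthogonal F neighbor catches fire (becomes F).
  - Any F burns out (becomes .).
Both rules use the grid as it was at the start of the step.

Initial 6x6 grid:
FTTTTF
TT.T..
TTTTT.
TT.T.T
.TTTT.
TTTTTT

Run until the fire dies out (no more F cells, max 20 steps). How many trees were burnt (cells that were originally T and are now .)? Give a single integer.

Step 1: +3 fires, +2 burnt (F count now 3)
Step 2: +4 fires, +3 burnt (F count now 4)
Step 3: +3 fires, +4 burnt (F count now 3)
Step 4: +3 fires, +3 burnt (F count now 3)
Step 5: +3 fires, +3 burnt (F count now 3)
Step 6: +3 fires, +3 burnt (F count now 3)
Step 7: +4 fires, +3 burnt (F count now 4)
Step 8: +1 fires, +4 burnt (F count now 1)
Step 9: +1 fires, +1 burnt (F count now 1)
Step 10: +0 fires, +1 burnt (F count now 0)
Fire out after step 10
Initially T: 26, now '.': 35
Total burnt (originally-T cells now '.'): 25

Answer: 25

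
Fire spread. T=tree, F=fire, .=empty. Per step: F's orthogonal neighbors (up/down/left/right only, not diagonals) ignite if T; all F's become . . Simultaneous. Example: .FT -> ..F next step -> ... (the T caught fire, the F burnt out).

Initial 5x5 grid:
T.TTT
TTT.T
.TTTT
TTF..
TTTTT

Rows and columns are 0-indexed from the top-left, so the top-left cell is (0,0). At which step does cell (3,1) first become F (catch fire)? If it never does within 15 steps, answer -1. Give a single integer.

Step 1: cell (3,1)='F' (+3 fires, +1 burnt)
  -> target ignites at step 1
Step 2: cell (3,1)='.' (+6 fires, +3 burnt)
Step 3: cell (3,1)='.' (+5 fires, +6 burnt)
Step 4: cell (3,1)='.' (+3 fires, +5 burnt)
Step 5: cell (3,1)='.' (+2 fires, +3 burnt)
Step 6: cell (3,1)='.' (+0 fires, +2 burnt)
  fire out at step 6

1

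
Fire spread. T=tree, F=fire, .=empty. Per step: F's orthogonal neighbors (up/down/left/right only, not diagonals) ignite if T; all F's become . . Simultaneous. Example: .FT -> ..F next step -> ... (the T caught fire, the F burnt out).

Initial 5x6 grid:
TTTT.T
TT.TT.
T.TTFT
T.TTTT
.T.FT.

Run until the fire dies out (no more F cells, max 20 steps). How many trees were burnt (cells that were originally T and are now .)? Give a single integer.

Answer: 18

Derivation:
Step 1: +6 fires, +2 burnt (F count now 6)
Step 2: +4 fires, +6 burnt (F count now 4)
Step 3: +1 fires, +4 burnt (F count now 1)
Step 4: +1 fires, +1 burnt (F count now 1)
Step 5: +1 fires, +1 burnt (F count now 1)
Step 6: +2 fires, +1 burnt (F count now 2)
Step 7: +1 fires, +2 burnt (F count now 1)
Step 8: +1 fires, +1 burnt (F count now 1)
Step 9: +1 fires, +1 burnt (F count now 1)
Step 10: +0 fires, +1 burnt (F count now 0)
Fire out after step 10
Initially T: 20, now '.': 28
Total burnt (originally-T cells now '.'): 18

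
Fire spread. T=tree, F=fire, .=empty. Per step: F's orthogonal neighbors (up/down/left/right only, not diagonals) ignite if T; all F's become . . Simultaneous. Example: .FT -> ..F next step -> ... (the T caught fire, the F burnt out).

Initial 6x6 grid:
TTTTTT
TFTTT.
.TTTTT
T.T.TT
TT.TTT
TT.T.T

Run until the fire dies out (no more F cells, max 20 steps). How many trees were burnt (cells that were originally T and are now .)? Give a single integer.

Answer: 23

Derivation:
Step 1: +4 fires, +1 burnt (F count now 4)
Step 2: +4 fires, +4 burnt (F count now 4)
Step 3: +4 fires, +4 burnt (F count now 4)
Step 4: +2 fires, +4 burnt (F count now 2)
Step 5: +3 fires, +2 burnt (F count now 3)
Step 6: +2 fires, +3 burnt (F count now 2)
Step 7: +2 fires, +2 burnt (F count now 2)
Step 8: +2 fires, +2 burnt (F count now 2)
Step 9: +0 fires, +2 burnt (F count now 0)
Fire out after step 9
Initially T: 28, now '.': 31
Total burnt (originally-T cells now '.'): 23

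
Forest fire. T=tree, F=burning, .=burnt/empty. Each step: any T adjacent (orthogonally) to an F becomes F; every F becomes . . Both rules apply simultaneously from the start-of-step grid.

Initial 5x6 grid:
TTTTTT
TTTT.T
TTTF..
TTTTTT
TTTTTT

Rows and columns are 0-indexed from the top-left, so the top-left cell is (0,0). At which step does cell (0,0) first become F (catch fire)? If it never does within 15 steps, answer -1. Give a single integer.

Step 1: cell (0,0)='T' (+3 fires, +1 burnt)
Step 2: cell (0,0)='T' (+6 fires, +3 burnt)
Step 3: cell (0,0)='T' (+8 fires, +6 burnt)
Step 4: cell (0,0)='T' (+6 fires, +8 burnt)
Step 5: cell (0,0)='F' (+3 fires, +6 burnt)
  -> target ignites at step 5
Step 6: cell (0,0)='.' (+0 fires, +3 burnt)
  fire out at step 6

5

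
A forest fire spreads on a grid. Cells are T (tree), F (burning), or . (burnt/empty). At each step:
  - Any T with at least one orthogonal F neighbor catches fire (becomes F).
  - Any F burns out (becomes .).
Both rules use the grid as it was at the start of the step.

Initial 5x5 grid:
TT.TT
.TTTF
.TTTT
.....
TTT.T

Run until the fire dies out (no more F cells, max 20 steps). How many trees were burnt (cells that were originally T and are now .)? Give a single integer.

Step 1: +3 fires, +1 burnt (F count now 3)
Step 2: +3 fires, +3 burnt (F count now 3)
Step 3: +2 fires, +3 burnt (F count now 2)
Step 4: +2 fires, +2 burnt (F count now 2)
Step 5: +1 fires, +2 burnt (F count now 1)
Step 6: +0 fires, +1 burnt (F count now 0)
Fire out after step 6
Initially T: 15, now '.': 21
Total burnt (originally-T cells now '.'): 11

Answer: 11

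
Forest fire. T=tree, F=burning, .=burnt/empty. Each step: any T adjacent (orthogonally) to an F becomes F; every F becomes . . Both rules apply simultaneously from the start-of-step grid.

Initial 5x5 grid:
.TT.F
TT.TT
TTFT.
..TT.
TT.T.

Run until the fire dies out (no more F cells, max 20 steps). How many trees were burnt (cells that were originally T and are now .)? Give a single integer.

Step 1: +4 fires, +2 burnt (F count now 4)
Step 2: +4 fires, +4 burnt (F count now 4)
Step 3: +3 fires, +4 burnt (F count now 3)
Step 4: +1 fires, +3 burnt (F count now 1)
Step 5: +0 fires, +1 burnt (F count now 0)
Fire out after step 5
Initially T: 14, now '.': 23
Total burnt (originally-T cells now '.'): 12

Answer: 12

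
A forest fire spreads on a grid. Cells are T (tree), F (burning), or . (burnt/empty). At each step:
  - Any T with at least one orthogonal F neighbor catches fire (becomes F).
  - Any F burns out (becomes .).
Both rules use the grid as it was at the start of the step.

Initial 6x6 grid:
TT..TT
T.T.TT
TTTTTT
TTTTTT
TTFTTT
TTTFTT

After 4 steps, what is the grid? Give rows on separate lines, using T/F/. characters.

Step 1: 5 trees catch fire, 2 burn out
  TT..TT
  T.T.TT
  TTTTTT
  TTFTTT
  TF.FTT
  TTF.FT
Step 2: 7 trees catch fire, 5 burn out
  TT..TT
  T.T.TT
  TTFTTT
  TF.FTT
  F...FT
  TF...F
Step 3: 7 trees catch fire, 7 burn out
  TT..TT
  T.F.TT
  TF.FTT
  F...FT
  .....F
  F.....
Step 4: 3 trees catch fire, 7 burn out
  TT..TT
  T...TT
  F...FT
  .....F
  ......
  ......

TT..TT
T...TT
F...FT
.....F
......
......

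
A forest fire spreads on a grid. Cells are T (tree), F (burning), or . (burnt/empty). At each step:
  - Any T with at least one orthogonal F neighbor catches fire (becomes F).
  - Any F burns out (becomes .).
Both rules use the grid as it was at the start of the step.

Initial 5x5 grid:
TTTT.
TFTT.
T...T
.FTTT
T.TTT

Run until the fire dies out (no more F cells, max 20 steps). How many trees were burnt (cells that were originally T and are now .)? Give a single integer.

Step 1: +4 fires, +2 burnt (F count now 4)
Step 2: +6 fires, +4 burnt (F count now 6)
Step 3: +3 fires, +6 burnt (F count now 3)
Step 4: +2 fires, +3 burnt (F count now 2)
Step 5: +0 fires, +2 burnt (F count now 0)
Fire out after step 5
Initially T: 16, now '.': 24
Total burnt (originally-T cells now '.'): 15

Answer: 15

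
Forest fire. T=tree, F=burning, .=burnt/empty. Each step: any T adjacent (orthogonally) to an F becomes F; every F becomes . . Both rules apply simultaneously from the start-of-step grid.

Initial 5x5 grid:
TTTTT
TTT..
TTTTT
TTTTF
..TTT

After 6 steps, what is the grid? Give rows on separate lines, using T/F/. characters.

Step 1: 3 trees catch fire, 1 burn out
  TTTTT
  TTT..
  TTTTF
  TTTF.
  ..TTF
Step 2: 3 trees catch fire, 3 burn out
  TTTTT
  TTT..
  TTTF.
  TTF..
  ..TF.
Step 3: 3 trees catch fire, 3 burn out
  TTTTT
  TTT..
  TTF..
  TF...
  ..F..
Step 4: 3 trees catch fire, 3 burn out
  TTTTT
  TTF..
  TF...
  F....
  .....
Step 5: 3 trees catch fire, 3 burn out
  TTFTT
  TF...
  F....
  .....
  .....
Step 6: 3 trees catch fire, 3 burn out
  TF.FT
  F....
  .....
  .....
  .....

TF.FT
F....
.....
.....
.....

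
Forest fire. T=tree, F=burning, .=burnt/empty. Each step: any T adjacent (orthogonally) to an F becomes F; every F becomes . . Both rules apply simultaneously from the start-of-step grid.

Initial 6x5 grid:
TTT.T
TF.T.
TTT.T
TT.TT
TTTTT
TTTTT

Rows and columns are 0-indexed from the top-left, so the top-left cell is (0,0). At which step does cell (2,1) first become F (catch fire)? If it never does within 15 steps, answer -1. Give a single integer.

Step 1: cell (2,1)='F' (+3 fires, +1 burnt)
  -> target ignites at step 1
Step 2: cell (2,1)='.' (+5 fires, +3 burnt)
Step 3: cell (2,1)='.' (+2 fires, +5 burnt)
Step 4: cell (2,1)='.' (+3 fires, +2 burnt)
Step 5: cell (2,1)='.' (+3 fires, +3 burnt)
Step 6: cell (2,1)='.' (+3 fires, +3 burnt)
Step 7: cell (2,1)='.' (+2 fires, +3 burnt)
Step 8: cell (2,1)='.' (+1 fires, +2 burnt)
Step 9: cell (2,1)='.' (+0 fires, +1 burnt)
  fire out at step 9

1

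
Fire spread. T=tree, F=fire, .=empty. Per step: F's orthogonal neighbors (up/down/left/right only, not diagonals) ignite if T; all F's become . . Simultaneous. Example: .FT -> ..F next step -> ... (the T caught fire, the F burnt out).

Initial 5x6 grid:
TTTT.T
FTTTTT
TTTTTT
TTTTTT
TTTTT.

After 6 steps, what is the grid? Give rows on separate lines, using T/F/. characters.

Step 1: 3 trees catch fire, 1 burn out
  FTTT.T
  .FTTTT
  FTTTTT
  TTTTTT
  TTTTT.
Step 2: 4 trees catch fire, 3 burn out
  .FTT.T
  ..FTTT
  .FTTTT
  FTTTTT
  TTTTT.
Step 3: 5 trees catch fire, 4 burn out
  ..FT.T
  ...FTT
  ..FTTT
  .FTTTT
  FTTTT.
Step 4: 5 trees catch fire, 5 burn out
  ...F.T
  ....FT
  ...FTT
  ..FTTT
  .FTTT.
Step 5: 4 trees catch fire, 5 burn out
  .....T
  .....F
  ....FT
  ...FTT
  ..FTT.
Step 6: 4 trees catch fire, 4 burn out
  .....F
  ......
  .....F
  ....FT
  ...FT.

.....F
......
.....F
....FT
...FT.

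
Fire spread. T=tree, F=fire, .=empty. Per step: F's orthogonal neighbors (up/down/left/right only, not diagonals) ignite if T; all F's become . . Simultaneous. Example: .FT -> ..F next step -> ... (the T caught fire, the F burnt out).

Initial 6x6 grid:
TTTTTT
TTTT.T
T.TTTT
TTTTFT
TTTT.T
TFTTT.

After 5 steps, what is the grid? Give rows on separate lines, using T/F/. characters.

Step 1: 6 trees catch fire, 2 burn out
  TTTTTT
  TTTT.T
  T.TTFT
  TTTF.F
  TFTT.T
  F.FTT.
Step 2: 9 trees catch fire, 6 burn out
  TTTTTT
  TTTT.T
  T.TF.F
  TFF...
  F.FF.F
  ...FT.
Step 3: 5 trees catch fire, 9 burn out
  TTTTTT
  TTTF.F
  T.F...
  F.....
  ......
  ....F.
Step 4: 4 trees catch fire, 5 burn out
  TTTFTF
  TTF...
  F.....
  ......
  ......
  ......
Step 5: 4 trees catch fire, 4 burn out
  TTF.F.
  FF....
  ......
  ......
  ......
  ......

TTF.F.
FF....
......
......
......
......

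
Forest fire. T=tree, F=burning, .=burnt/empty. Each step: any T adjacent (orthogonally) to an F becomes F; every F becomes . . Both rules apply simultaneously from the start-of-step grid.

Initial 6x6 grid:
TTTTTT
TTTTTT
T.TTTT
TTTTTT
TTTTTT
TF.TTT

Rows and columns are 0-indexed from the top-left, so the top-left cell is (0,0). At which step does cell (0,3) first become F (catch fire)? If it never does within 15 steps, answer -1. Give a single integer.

Step 1: cell (0,3)='T' (+2 fires, +1 burnt)
Step 2: cell (0,3)='T' (+3 fires, +2 burnt)
Step 3: cell (0,3)='T' (+3 fires, +3 burnt)
Step 4: cell (0,3)='T' (+5 fires, +3 burnt)
Step 5: cell (0,3)='T' (+6 fires, +5 burnt)
Step 6: cell (0,3)='T' (+7 fires, +6 burnt)
Step 7: cell (0,3)='F' (+4 fires, +7 burnt)
  -> target ignites at step 7
Step 8: cell (0,3)='.' (+2 fires, +4 burnt)
Step 9: cell (0,3)='.' (+1 fires, +2 burnt)
Step 10: cell (0,3)='.' (+0 fires, +1 burnt)
  fire out at step 10

7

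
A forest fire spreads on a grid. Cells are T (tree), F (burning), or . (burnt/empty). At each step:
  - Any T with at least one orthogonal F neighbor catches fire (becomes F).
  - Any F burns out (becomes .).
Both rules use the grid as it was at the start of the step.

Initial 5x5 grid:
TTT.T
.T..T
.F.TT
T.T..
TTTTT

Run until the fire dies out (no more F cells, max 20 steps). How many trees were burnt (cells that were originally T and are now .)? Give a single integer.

Answer: 4

Derivation:
Step 1: +1 fires, +1 burnt (F count now 1)
Step 2: +1 fires, +1 burnt (F count now 1)
Step 3: +2 fires, +1 burnt (F count now 2)
Step 4: +0 fires, +2 burnt (F count now 0)
Fire out after step 4
Initially T: 15, now '.': 14
Total burnt (originally-T cells now '.'): 4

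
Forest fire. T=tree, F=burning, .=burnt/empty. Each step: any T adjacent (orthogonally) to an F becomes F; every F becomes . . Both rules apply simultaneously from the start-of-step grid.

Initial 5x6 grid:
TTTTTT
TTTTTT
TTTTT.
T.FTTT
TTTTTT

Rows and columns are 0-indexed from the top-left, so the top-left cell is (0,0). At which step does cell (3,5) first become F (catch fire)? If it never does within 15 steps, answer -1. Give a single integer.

Step 1: cell (3,5)='T' (+3 fires, +1 burnt)
Step 2: cell (3,5)='T' (+6 fires, +3 burnt)
Step 3: cell (3,5)='F' (+8 fires, +6 burnt)
  -> target ignites at step 3
Step 4: cell (3,5)='.' (+6 fires, +8 burnt)
Step 5: cell (3,5)='.' (+3 fires, +6 burnt)
Step 6: cell (3,5)='.' (+1 fires, +3 burnt)
Step 7: cell (3,5)='.' (+0 fires, +1 burnt)
  fire out at step 7

3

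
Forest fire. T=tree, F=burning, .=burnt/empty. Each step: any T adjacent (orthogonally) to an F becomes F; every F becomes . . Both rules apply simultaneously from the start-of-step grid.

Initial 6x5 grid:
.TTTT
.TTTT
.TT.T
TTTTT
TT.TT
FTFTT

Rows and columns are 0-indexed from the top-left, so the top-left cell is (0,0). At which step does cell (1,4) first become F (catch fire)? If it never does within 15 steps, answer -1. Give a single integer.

Step 1: cell (1,4)='T' (+3 fires, +2 burnt)
Step 2: cell (1,4)='T' (+4 fires, +3 burnt)
Step 3: cell (1,4)='T' (+3 fires, +4 burnt)
Step 4: cell (1,4)='T' (+3 fires, +3 burnt)
Step 5: cell (1,4)='T' (+3 fires, +3 burnt)
Step 6: cell (1,4)='F' (+3 fires, +3 burnt)
  -> target ignites at step 6
Step 7: cell (1,4)='.' (+3 fires, +3 burnt)
Step 8: cell (1,4)='.' (+1 fires, +3 burnt)
Step 9: cell (1,4)='.' (+0 fires, +1 burnt)
  fire out at step 9

6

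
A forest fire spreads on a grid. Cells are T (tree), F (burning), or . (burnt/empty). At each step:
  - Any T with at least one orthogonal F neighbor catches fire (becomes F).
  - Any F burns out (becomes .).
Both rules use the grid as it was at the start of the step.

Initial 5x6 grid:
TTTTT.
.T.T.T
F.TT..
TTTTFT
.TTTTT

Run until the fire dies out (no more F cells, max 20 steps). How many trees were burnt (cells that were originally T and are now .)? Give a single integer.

Step 1: +4 fires, +2 burnt (F count now 4)
Step 2: +5 fires, +4 burnt (F count now 5)
Step 3: +4 fires, +5 burnt (F count now 4)
Step 4: +1 fires, +4 burnt (F count now 1)
Step 5: +2 fires, +1 burnt (F count now 2)
Step 6: +1 fires, +2 burnt (F count now 1)
Step 7: +2 fires, +1 burnt (F count now 2)
Step 8: +0 fires, +2 burnt (F count now 0)
Fire out after step 8
Initially T: 20, now '.': 29
Total burnt (originally-T cells now '.'): 19

Answer: 19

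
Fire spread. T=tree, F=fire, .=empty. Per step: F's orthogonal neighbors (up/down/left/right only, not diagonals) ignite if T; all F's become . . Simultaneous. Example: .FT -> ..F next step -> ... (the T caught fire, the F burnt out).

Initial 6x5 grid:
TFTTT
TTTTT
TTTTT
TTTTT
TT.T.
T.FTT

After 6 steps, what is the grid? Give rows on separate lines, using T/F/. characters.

Step 1: 4 trees catch fire, 2 burn out
  F.FTT
  TFTTT
  TTTTT
  TTTTT
  TT.T.
  T..FT
Step 2: 6 trees catch fire, 4 burn out
  ...FT
  F.FTT
  TFTTT
  TTTTT
  TT.F.
  T...F
Step 3: 6 trees catch fire, 6 burn out
  ....F
  ...FT
  F.FTT
  TFTFT
  TT...
  T....
Step 4: 6 trees catch fire, 6 burn out
  .....
  ....F
  ...FT
  F.F.F
  TF...
  T....
Step 5: 2 trees catch fire, 6 burn out
  .....
  .....
  ....F
  .....
  F....
  T....
Step 6: 1 trees catch fire, 2 burn out
  .....
  .....
  .....
  .....
  .....
  F....

.....
.....
.....
.....
.....
F....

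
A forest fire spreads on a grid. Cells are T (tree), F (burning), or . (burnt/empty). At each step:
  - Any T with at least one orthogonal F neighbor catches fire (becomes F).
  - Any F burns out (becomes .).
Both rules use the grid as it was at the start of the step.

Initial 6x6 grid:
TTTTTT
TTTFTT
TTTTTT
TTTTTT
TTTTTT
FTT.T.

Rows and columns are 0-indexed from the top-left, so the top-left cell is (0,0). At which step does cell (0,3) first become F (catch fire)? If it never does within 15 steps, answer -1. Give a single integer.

Step 1: cell (0,3)='F' (+6 fires, +2 burnt)
  -> target ignites at step 1
Step 2: cell (0,3)='.' (+10 fires, +6 burnt)
Step 3: cell (0,3)='.' (+11 fires, +10 burnt)
Step 4: cell (0,3)='.' (+3 fires, +11 burnt)
Step 5: cell (0,3)='.' (+2 fires, +3 burnt)
Step 6: cell (0,3)='.' (+0 fires, +2 burnt)
  fire out at step 6

1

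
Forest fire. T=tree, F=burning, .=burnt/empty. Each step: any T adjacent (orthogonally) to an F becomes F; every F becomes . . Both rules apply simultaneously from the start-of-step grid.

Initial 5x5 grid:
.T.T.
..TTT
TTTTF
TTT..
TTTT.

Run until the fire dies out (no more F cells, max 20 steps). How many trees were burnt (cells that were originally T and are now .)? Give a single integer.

Step 1: +2 fires, +1 burnt (F count now 2)
Step 2: +2 fires, +2 burnt (F count now 2)
Step 3: +4 fires, +2 burnt (F count now 4)
Step 4: +3 fires, +4 burnt (F count now 3)
Step 5: +3 fires, +3 burnt (F count now 3)
Step 6: +1 fires, +3 burnt (F count now 1)
Step 7: +0 fires, +1 burnt (F count now 0)
Fire out after step 7
Initially T: 16, now '.': 24
Total burnt (originally-T cells now '.'): 15

Answer: 15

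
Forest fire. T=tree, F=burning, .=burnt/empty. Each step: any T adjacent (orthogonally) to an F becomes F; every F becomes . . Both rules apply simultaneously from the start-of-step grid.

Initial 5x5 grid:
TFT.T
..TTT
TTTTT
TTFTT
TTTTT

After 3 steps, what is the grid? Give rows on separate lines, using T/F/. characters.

Step 1: 6 trees catch fire, 2 burn out
  F.F.T
  ..TTT
  TTFTT
  TF.FT
  TTFTT
Step 2: 7 trees catch fire, 6 burn out
  ....T
  ..FTT
  TF.FT
  F...F
  TF.FT
Step 3: 5 trees catch fire, 7 burn out
  ....T
  ...FT
  F...F
  .....
  F...F

....T
...FT
F...F
.....
F...F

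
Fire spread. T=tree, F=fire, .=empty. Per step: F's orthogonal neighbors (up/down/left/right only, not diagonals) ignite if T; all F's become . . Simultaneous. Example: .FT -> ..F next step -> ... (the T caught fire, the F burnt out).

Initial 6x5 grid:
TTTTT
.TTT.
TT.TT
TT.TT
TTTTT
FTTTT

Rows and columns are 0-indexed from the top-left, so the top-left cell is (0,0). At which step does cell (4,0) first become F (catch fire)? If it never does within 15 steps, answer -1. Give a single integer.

Step 1: cell (4,0)='F' (+2 fires, +1 burnt)
  -> target ignites at step 1
Step 2: cell (4,0)='.' (+3 fires, +2 burnt)
Step 3: cell (4,0)='.' (+4 fires, +3 burnt)
Step 4: cell (4,0)='.' (+3 fires, +4 burnt)
Step 5: cell (4,0)='.' (+3 fires, +3 burnt)
Step 6: cell (4,0)='.' (+4 fires, +3 burnt)
Step 7: cell (4,0)='.' (+4 fires, +4 burnt)
Step 8: cell (4,0)='.' (+1 fires, +4 burnt)
Step 9: cell (4,0)='.' (+1 fires, +1 burnt)
Step 10: cell (4,0)='.' (+0 fires, +1 burnt)
  fire out at step 10

1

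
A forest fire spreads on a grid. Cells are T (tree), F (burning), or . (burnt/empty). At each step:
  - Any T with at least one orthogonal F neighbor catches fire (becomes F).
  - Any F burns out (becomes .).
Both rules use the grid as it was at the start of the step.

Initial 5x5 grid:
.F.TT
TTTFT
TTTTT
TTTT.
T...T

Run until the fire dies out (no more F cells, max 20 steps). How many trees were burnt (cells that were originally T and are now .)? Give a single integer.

Step 1: +5 fires, +2 burnt (F count now 5)
Step 2: +6 fires, +5 burnt (F count now 6)
Step 3: +3 fires, +6 burnt (F count now 3)
Step 4: +1 fires, +3 burnt (F count now 1)
Step 5: +1 fires, +1 burnt (F count now 1)
Step 6: +0 fires, +1 burnt (F count now 0)
Fire out after step 6
Initially T: 17, now '.': 24
Total burnt (originally-T cells now '.'): 16

Answer: 16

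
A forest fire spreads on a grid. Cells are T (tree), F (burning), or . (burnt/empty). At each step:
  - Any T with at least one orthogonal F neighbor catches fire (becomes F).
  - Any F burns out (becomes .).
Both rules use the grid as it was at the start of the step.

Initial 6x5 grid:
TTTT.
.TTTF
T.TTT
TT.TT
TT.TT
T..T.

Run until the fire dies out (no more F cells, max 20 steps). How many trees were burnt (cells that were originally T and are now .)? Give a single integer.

Answer: 15

Derivation:
Step 1: +2 fires, +1 burnt (F count now 2)
Step 2: +4 fires, +2 burnt (F count now 4)
Step 3: +5 fires, +4 burnt (F count now 5)
Step 4: +2 fires, +5 burnt (F count now 2)
Step 5: +2 fires, +2 burnt (F count now 2)
Step 6: +0 fires, +2 burnt (F count now 0)
Fire out after step 6
Initially T: 21, now '.': 24
Total burnt (originally-T cells now '.'): 15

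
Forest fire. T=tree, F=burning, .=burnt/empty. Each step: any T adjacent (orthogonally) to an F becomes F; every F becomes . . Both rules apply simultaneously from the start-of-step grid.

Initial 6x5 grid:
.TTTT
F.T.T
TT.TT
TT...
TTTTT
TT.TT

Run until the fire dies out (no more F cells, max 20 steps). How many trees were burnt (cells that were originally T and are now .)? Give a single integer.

Answer: 13

Derivation:
Step 1: +1 fires, +1 burnt (F count now 1)
Step 2: +2 fires, +1 burnt (F count now 2)
Step 3: +2 fires, +2 burnt (F count now 2)
Step 4: +2 fires, +2 burnt (F count now 2)
Step 5: +2 fires, +2 burnt (F count now 2)
Step 6: +1 fires, +2 burnt (F count now 1)
Step 7: +2 fires, +1 burnt (F count now 2)
Step 8: +1 fires, +2 burnt (F count now 1)
Step 9: +0 fires, +1 burnt (F count now 0)
Fire out after step 9
Initially T: 21, now '.': 22
Total burnt (originally-T cells now '.'): 13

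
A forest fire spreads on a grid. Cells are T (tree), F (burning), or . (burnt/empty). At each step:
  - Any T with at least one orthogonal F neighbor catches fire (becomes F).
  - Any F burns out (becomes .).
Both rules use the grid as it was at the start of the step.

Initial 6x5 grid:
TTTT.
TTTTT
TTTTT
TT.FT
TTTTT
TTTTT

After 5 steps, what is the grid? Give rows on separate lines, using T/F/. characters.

Step 1: 3 trees catch fire, 1 burn out
  TTTT.
  TTTTT
  TTTFT
  TT..F
  TTTFT
  TTTTT
Step 2: 6 trees catch fire, 3 burn out
  TTTT.
  TTTFT
  TTF.F
  TT...
  TTF.F
  TTTFT
Step 3: 7 trees catch fire, 6 burn out
  TTTF.
  TTF.F
  TF...
  TT...
  TF...
  TTF.F
Step 4: 6 trees catch fire, 7 burn out
  TTF..
  TF...
  F....
  TF...
  F....
  TF...
Step 5: 4 trees catch fire, 6 burn out
  TF...
  F....
  .....
  F....
  .....
  F....

TF...
F....
.....
F....
.....
F....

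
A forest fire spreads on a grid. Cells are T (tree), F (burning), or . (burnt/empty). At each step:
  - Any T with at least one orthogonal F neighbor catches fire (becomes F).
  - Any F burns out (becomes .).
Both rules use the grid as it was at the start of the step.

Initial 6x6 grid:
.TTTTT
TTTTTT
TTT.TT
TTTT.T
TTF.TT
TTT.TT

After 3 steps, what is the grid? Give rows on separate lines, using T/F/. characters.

Step 1: 3 trees catch fire, 1 burn out
  .TTTTT
  TTTTTT
  TTT.TT
  TTFT.T
  TF..TT
  TTF.TT
Step 2: 5 trees catch fire, 3 burn out
  .TTTTT
  TTTTTT
  TTF.TT
  TF.F.T
  F...TT
  TF..TT
Step 3: 4 trees catch fire, 5 burn out
  .TTTTT
  TTFTTT
  TF..TT
  F....T
  ....TT
  F...TT

.TTTTT
TTFTTT
TF..TT
F....T
....TT
F...TT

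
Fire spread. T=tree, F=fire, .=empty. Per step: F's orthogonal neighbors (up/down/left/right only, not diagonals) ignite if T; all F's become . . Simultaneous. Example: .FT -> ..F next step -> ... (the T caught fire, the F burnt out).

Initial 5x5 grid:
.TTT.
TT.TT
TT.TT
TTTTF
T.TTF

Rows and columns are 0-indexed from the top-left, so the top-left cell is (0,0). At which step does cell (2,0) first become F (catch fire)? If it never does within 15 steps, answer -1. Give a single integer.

Step 1: cell (2,0)='T' (+3 fires, +2 burnt)
Step 2: cell (2,0)='T' (+4 fires, +3 burnt)
Step 3: cell (2,0)='T' (+2 fires, +4 burnt)
Step 4: cell (2,0)='T' (+3 fires, +2 burnt)
Step 5: cell (2,0)='F' (+4 fires, +3 burnt)
  -> target ignites at step 5
Step 6: cell (2,0)='.' (+2 fires, +4 burnt)
Step 7: cell (2,0)='.' (+0 fires, +2 burnt)
  fire out at step 7

5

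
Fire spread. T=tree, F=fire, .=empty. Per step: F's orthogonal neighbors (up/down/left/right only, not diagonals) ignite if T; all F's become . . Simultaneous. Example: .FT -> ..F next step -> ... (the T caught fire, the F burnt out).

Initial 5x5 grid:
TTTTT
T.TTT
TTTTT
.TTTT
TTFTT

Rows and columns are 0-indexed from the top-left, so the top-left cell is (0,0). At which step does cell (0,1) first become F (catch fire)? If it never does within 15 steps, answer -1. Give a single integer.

Step 1: cell (0,1)='T' (+3 fires, +1 burnt)
Step 2: cell (0,1)='T' (+5 fires, +3 burnt)
Step 3: cell (0,1)='T' (+4 fires, +5 burnt)
Step 4: cell (0,1)='T' (+4 fires, +4 burnt)
Step 5: cell (0,1)='F' (+4 fires, +4 burnt)
  -> target ignites at step 5
Step 6: cell (0,1)='.' (+2 fires, +4 burnt)
Step 7: cell (0,1)='.' (+0 fires, +2 burnt)
  fire out at step 7

5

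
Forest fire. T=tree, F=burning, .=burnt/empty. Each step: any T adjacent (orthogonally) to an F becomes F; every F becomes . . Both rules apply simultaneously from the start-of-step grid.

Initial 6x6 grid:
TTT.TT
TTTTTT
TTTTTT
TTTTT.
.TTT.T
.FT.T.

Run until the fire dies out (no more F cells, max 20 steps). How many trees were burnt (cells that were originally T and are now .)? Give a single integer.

Step 1: +2 fires, +1 burnt (F count now 2)
Step 2: +2 fires, +2 burnt (F count now 2)
Step 3: +4 fires, +2 burnt (F count now 4)
Step 4: +4 fires, +4 burnt (F count now 4)
Step 5: +5 fires, +4 burnt (F count now 5)
Step 6: +4 fires, +5 burnt (F count now 4)
Step 7: +2 fires, +4 burnt (F count now 2)
Step 8: +2 fires, +2 burnt (F count now 2)
Step 9: +1 fires, +2 burnt (F count now 1)
Step 10: +0 fires, +1 burnt (F count now 0)
Fire out after step 10
Initially T: 28, now '.': 34
Total burnt (originally-T cells now '.'): 26

Answer: 26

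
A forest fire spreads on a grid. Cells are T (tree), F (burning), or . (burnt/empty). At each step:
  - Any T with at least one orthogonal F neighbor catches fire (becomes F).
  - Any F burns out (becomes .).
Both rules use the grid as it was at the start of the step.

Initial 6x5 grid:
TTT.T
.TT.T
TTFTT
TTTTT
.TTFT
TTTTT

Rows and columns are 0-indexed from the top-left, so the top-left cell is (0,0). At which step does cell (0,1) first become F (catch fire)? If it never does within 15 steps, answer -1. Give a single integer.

Step 1: cell (0,1)='T' (+8 fires, +2 burnt)
Step 2: cell (0,1)='T' (+9 fires, +8 burnt)
Step 3: cell (0,1)='F' (+4 fires, +9 burnt)
  -> target ignites at step 3
Step 4: cell (0,1)='.' (+3 fires, +4 burnt)
Step 5: cell (0,1)='.' (+0 fires, +3 burnt)
  fire out at step 5

3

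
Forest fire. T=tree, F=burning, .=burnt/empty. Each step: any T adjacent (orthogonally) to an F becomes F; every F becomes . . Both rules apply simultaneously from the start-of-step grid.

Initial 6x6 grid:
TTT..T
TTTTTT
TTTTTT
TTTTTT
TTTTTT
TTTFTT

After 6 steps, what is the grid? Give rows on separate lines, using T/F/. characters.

Step 1: 3 trees catch fire, 1 burn out
  TTT..T
  TTTTTT
  TTTTTT
  TTTTTT
  TTTFTT
  TTF.FT
Step 2: 5 trees catch fire, 3 burn out
  TTT..T
  TTTTTT
  TTTTTT
  TTTFTT
  TTF.FT
  TF...F
Step 3: 6 trees catch fire, 5 burn out
  TTT..T
  TTTTTT
  TTTFTT
  TTF.FT
  TF...F
  F.....
Step 4: 6 trees catch fire, 6 burn out
  TTT..T
  TTTFTT
  TTF.FT
  TF...F
  F.....
  ......
Step 5: 5 trees catch fire, 6 burn out
  TTT..T
  TTF.FT
  TF...F
  F.....
  ......
  ......
Step 6: 4 trees catch fire, 5 burn out
  TTF..T
  TF...F
  F.....
  ......
  ......
  ......

TTF..T
TF...F
F.....
......
......
......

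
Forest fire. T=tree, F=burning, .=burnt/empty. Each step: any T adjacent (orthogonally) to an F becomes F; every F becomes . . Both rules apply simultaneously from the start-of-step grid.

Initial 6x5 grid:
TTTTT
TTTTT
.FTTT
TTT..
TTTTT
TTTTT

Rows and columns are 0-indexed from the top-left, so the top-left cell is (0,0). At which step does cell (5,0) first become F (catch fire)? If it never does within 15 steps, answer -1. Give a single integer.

Step 1: cell (5,0)='T' (+3 fires, +1 burnt)
Step 2: cell (5,0)='T' (+7 fires, +3 burnt)
Step 3: cell (5,0)='T' (+7 fires, +7 burnt)
Step 4: cell (5,0)='F' (+5 fires, +7 burnt)
  -> target ignites at step 4
Step 5: cell (5,0)='.' (+3 fires, +5 burnt)
Step 6: cell (5,0)='.' (+1 fires, +3 burnt)
Step 7: cell (5,0)='.' (+0 fires, +1 burnt)
  fire out at step 7

4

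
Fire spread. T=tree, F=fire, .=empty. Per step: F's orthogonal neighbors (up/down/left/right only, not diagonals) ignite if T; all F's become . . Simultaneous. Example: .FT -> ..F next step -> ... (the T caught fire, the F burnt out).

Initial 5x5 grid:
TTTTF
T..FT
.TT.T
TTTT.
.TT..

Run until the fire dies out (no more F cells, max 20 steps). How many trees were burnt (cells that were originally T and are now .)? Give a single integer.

Answer: 7

Derivation:
Step 1: +2 fires, +2 burnt (F count now 2)
Step 2: +2 fires, +2 burnt (F count now 2)
Step 3: +1 fires, +2 burnt (F count now 1)
Step 4: +1 fires, +1 burnt (F count now 1)
Step 5: +1 fires, +1 burnt (F count now 1)
Step 6: +0 fires, +1 burnt (F count now 0)
Fire out after step 6
Initially T: 15, now '.': 17
Total burnt (originally-T cells now '.'): 7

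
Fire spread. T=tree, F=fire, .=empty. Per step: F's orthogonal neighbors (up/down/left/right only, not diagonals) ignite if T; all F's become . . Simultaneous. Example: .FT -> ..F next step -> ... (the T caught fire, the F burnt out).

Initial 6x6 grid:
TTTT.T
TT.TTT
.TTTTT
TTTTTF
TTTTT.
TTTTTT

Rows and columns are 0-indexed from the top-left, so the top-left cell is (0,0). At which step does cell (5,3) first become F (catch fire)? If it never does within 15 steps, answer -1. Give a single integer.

Step 1: cell (5,3)='T' (+2 fires, +1 burnt)
Step 2: cell (5,3)='T' (+4 fires, +2 burnt)
Step 3: cell (5,3)='T' (+6 fires, +4 burnt)
Step 4: cell (5,3)='F' (+6 fires, +6 burnt)
  -> target ignites at step 4
Step 5: cell (5,3)='.' (+5 fires, +6 burnt)
Step 6: cell (5,3)='.' (+4 fires, +5 burnt)
Step 7: cell (5,3)='.' (+3 fires, +4 burnt)
Step 8: cell (5,3)='.' (+1 fires, +3 burnt)
Step 9: cell (5,3)='.' (+0 fires, +1 burnt)
  fire out at step 9

4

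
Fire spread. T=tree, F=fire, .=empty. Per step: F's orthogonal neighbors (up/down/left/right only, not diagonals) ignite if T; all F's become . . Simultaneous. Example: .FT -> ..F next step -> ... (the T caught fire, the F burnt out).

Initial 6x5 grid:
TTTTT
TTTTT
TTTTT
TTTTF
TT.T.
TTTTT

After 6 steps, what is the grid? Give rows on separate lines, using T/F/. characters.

Step 1: 2 trees catch fire, 1 burn out
  TTTTT
  TTTTT
  TTTTF
  TTTF.
  TT.T.
  TTTTT
Step 2: 4 trees catch fire, 2 burn out
  TTTTT
  TTTTF
  TTTF.
  TTF..
  TT.F.
  TTTTT
Step 3: 5 trees catch fire, 4 burn out
  TTTTF
  TTTF.
  TTF..
  TF...
  TT...
  TTTFT
Step 4: 7 trees catch fire, 5 burn out
  TTTF.
  TTF..
  TF...
  F....
  TF...
  TTF.F
Step 5: 5 trees catch fire, 7 burn out
  TTF..
  TF...
  F....
  .....
  F....
  TF...
Step 6: 3 trees catch fire, 5 burn out
  TF...
  F....
  .....
  .....
  .....
  F....

TF...
F....
.....
.....
.....
F....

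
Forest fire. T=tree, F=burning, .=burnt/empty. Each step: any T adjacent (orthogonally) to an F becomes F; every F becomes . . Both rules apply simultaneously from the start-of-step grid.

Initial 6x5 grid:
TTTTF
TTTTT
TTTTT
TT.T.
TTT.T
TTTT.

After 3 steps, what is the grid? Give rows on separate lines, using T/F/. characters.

Step 1: 2 trees catch fire, 1 burn out
  TTTF.
  TTTTF
  TTTTT
  TT.T.
  TTT.T
  TTTT.
Step 2: 3 trees catch fire, 2 burn out
  TTF..
  TTTF.
  TTTTF
  TT.T.
  TTT.T
  TTTT.
Step 3: 3 trees catch fire, 3 burn out
  TF...
  TTF..
  TTTF.
  TT.T.
  TTT.T
  TTTT.

TF...
TTF..
TTTF.
TT.T.
TTT.T
TTTT.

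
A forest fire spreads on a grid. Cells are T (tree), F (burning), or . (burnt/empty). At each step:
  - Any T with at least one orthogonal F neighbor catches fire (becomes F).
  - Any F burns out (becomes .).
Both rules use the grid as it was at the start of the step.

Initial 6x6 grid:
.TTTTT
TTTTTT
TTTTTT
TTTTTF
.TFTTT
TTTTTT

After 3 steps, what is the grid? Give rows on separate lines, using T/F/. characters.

Step 1: 7 trees catch fire, 2 burn out
  .TTTTT
  TTTTTT
  TTTTTF
  TTFTF.
  .F.FTF
  TTFTTT
Step 2: 9 trees catch fire, 7 burn out
  .TTTTT
  TTTTTF
  TTFTF.
  TF.F..
  ....F.
  TF.FTF
Step 3: 8 trees catch fire, 9 burn out
  .TTTTF
  TTFTF.
  TF.F..
  F.....
  ......
  F...F.

.TTTTF
TTFTF.
TF.F..
F.....
......
F...F.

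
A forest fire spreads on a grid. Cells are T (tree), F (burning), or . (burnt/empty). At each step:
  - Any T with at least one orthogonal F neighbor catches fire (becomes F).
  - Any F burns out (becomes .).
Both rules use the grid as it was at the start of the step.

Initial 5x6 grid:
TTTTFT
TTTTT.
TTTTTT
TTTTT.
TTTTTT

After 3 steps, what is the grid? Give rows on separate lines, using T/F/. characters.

Step 1: 3 trees catch fire, 1 burn out
  TTTF.F
  TTTTF.
  TTTTTT
  TTTTT.
  TTTTTT
Step 2: 3 trees catch fire, 3 burn out
  TTF...
  TTTF..
  TTTTFT
  TTTTT.
  TTTTTT
Step 3: 5 trees catch fire, 3 burn out
  TF....
  TTF...
  TTTF.F
  TTTTF.
  TTTTTT

TF....
TTF...
TTTF.F
TTTTF.
TTTTTT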